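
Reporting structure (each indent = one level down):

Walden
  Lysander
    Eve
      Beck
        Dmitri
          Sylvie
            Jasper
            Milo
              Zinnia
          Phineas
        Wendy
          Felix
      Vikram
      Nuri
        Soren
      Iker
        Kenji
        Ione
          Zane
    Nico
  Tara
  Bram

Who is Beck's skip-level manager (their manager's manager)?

Lysander

Beck reports to Eve, and Eve reports to Lysander. So Beck's skip-level manager is Lysander.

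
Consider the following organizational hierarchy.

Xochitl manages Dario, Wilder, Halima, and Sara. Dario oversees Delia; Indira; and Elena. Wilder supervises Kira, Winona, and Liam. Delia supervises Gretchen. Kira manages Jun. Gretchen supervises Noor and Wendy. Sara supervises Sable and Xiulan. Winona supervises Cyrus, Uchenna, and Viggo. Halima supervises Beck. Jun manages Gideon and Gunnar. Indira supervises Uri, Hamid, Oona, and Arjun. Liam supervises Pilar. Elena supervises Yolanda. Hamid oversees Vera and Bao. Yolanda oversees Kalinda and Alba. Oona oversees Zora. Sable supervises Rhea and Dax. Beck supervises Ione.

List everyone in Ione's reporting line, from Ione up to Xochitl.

Ione -> Beck -> Halima -> Xochitl

Ione reports to Beck. Beck reports to Halima. Halima reports to Xochitl. Xochitl is at the top.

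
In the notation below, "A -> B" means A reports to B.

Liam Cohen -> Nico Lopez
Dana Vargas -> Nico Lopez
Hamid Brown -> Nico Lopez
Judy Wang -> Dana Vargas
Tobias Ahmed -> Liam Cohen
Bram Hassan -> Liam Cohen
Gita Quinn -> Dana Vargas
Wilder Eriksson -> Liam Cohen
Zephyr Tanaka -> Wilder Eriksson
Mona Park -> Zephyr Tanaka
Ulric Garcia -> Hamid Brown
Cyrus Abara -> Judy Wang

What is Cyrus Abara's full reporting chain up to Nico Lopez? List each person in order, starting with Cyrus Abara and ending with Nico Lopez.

Cyrus Abara -> Judy Wang -> Dana Vargas -> Nico Lopez

Cyrus Abara reports to Judy Wang. Judy Wang reports to Dana Vargas. Dana Vargas reports to Nico Lopez. Nico Lopez is at the top.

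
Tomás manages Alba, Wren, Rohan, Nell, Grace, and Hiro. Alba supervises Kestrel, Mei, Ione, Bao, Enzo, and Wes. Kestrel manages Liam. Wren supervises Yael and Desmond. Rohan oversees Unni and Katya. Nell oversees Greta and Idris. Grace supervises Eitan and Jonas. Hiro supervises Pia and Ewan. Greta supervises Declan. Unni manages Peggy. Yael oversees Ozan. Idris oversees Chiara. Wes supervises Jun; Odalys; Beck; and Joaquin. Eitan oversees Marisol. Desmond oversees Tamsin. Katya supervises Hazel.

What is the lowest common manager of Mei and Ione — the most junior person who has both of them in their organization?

Mei's chain of managers is Alba, Tomás. Ione's chain of managers is Alba, Tomás. The first manager that appears in both chains is Alba.

Alba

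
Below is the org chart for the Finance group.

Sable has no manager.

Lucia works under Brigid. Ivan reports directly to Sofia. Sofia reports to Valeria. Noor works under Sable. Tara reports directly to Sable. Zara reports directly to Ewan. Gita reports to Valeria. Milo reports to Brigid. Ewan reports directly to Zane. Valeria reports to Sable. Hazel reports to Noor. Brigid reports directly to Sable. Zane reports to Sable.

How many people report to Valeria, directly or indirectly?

3

Valeria directly manages Sofia, Gita. Under Sofia: Ivan (1). Gita has no reports. So Valeria's organization is 2 direct reports plus everyone under them: 2 + 1 = 3.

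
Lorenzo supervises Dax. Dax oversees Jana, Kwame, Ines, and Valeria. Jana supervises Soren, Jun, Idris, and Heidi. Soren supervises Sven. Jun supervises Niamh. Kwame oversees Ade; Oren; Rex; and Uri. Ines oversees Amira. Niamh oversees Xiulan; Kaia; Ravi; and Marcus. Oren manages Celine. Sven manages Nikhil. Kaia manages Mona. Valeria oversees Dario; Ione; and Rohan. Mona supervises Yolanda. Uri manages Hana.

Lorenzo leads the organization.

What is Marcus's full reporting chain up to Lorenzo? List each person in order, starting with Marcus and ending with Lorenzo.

Marcus -> Niamh -> Jun -> Jana -> Dax -> Lorenzo

Marcus reports to Niamh. Niamh reports to Jun. Jun reports to Jana. Jana reports to Dax. Dax reports to Lorenzo. Lorenzo is at the top.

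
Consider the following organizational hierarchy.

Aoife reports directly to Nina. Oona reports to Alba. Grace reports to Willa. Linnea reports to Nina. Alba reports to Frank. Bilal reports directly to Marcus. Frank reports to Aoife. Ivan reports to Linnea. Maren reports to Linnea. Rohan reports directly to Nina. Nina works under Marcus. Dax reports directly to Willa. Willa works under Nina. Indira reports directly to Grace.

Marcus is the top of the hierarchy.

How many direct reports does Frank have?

1

Frank directly manages Alba. That is 1 direct report.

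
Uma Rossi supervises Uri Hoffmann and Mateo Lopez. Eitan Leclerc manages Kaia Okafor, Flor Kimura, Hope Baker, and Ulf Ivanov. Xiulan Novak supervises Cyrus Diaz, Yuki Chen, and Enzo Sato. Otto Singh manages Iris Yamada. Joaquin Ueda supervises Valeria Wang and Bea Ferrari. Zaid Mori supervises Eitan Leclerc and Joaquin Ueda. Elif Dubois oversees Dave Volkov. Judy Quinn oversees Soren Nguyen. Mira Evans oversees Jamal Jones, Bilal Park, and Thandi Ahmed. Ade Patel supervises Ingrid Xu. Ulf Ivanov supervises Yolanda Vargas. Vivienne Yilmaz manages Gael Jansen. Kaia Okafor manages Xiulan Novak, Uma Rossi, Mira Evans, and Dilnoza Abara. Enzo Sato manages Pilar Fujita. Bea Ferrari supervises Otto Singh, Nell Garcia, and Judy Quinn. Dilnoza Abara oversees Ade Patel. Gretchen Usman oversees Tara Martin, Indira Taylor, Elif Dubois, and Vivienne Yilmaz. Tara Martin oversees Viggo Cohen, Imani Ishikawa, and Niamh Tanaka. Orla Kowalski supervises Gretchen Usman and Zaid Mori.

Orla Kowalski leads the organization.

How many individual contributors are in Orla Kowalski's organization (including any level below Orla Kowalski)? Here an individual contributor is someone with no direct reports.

The people in Orla Kowalski's organization with no one reporting to them are Gael Jansen, Dave Volkov, Indira Taylor, Niamh Tanaka, Imani Ishikawa, Viggo Cohen, Valeria Wang, Soren Nguyen, Nell Garcia, Iris Yamada, Yolanda Vargas, Hope Baker, Flor Kimura, Uri Hoffmann, Mateo Lopez, Yuki Chen, Cyrus Diaz, Pilar Fujita, Ingrid Xu, Thandi Ahmed, Bilal Park, Jamal Jones. That is 22.

22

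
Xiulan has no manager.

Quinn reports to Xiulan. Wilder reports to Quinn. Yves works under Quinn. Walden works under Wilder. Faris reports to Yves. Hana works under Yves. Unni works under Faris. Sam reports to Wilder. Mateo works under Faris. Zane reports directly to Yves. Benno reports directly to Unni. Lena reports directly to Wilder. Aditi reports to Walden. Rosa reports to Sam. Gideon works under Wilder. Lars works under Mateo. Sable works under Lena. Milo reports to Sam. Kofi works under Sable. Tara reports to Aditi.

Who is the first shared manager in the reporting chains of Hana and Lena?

Hana's chain of managers is Yves, Quinn, Xiulan. Lena's chain of managers is Wilder, Quinn, Xiulan. The first manager that appears in both chains is Quinn.

Quinn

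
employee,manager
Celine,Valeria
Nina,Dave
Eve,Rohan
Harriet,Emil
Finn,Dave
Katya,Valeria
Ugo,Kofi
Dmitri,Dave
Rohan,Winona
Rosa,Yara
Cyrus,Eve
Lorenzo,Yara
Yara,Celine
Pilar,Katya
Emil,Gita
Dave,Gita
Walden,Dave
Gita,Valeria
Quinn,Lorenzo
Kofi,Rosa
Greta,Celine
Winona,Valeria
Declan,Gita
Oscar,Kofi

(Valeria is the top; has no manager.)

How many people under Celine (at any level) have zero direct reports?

The people in Celine's organization with no one reporting to them are Greta, Ugo, Oscar, Quinn. That is 4.

4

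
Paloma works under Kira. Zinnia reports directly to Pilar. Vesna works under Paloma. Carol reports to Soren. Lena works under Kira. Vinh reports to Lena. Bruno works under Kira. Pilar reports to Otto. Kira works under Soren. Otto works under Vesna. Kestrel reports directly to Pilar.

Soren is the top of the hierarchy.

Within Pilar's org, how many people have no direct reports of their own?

2

The people in Pilar's organization with no one reporting to them are Kestrel, Zinnia. That is 2.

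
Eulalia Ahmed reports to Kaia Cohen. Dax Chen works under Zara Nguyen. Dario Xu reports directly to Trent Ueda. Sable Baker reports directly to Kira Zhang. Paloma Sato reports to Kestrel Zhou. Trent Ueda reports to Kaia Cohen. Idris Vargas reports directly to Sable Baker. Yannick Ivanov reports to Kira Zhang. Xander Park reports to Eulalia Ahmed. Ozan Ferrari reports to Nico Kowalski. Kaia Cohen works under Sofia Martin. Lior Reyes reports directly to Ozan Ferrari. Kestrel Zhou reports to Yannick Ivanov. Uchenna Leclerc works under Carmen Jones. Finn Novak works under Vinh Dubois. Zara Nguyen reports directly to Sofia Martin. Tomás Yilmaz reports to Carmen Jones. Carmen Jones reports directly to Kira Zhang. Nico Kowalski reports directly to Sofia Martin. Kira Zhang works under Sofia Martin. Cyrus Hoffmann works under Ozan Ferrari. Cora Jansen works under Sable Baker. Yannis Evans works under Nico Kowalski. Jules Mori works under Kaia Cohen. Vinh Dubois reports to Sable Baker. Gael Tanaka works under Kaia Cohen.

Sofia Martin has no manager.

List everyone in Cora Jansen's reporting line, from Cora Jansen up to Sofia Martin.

Cora Jansen -> Sable Baker -> Kira Zhang -> Sofia Martin

Cora Jansen reports to Sable Baker. Sable Baker reports to Kira Zhang. Kira Zhang reports to Sofia Martin. Sofia Martin is at the top.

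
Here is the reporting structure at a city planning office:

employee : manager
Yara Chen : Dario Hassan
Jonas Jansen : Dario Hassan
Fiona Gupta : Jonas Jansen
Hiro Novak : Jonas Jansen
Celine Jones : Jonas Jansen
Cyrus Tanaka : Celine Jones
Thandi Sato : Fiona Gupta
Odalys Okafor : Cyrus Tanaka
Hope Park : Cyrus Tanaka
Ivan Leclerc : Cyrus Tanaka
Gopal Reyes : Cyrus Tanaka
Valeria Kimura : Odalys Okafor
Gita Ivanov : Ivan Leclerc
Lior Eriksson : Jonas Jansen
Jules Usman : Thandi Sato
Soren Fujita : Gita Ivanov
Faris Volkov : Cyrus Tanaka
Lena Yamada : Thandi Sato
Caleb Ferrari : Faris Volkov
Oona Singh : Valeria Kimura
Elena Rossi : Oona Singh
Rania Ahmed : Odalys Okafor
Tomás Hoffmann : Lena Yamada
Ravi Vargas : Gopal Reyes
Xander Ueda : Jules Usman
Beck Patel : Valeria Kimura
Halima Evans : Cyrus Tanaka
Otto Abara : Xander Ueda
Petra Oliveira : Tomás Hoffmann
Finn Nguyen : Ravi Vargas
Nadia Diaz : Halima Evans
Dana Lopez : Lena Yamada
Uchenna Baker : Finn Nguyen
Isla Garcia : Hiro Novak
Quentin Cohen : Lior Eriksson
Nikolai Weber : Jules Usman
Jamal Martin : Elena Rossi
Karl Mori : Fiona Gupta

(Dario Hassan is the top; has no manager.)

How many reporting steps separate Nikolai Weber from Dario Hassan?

5

Chain from Nikolai Weber up to Dario Hassan: Nikolai Weber → Jules Usman → Thandi Sato → Fiona Gupta → Jonas Jansen → Dario Hassan. That is 5 steps up, so Nikolai Weber is 5 levels below Dario Hassan.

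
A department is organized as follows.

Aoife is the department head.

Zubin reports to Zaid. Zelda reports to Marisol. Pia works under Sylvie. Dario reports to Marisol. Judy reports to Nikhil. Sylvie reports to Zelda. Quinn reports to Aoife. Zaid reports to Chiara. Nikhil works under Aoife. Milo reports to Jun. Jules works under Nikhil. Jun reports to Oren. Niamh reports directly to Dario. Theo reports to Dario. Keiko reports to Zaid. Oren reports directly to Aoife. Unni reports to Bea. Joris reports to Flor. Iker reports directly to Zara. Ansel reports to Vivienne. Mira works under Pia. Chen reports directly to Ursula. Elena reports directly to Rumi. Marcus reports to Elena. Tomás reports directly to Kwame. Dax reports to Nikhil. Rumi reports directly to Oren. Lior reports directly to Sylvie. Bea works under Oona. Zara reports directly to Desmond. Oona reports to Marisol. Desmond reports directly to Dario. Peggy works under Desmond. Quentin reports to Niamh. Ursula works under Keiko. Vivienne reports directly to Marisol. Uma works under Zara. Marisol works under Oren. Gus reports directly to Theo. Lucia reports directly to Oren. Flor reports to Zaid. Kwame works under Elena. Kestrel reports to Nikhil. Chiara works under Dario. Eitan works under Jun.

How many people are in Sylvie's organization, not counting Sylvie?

Sylvie directly manages Lior, Pia. Lior has no reports. Under Pia: Mira (1). So Sylvie's organization is 2 direct reports plus everyone under them: 1 + 2 = 3.

3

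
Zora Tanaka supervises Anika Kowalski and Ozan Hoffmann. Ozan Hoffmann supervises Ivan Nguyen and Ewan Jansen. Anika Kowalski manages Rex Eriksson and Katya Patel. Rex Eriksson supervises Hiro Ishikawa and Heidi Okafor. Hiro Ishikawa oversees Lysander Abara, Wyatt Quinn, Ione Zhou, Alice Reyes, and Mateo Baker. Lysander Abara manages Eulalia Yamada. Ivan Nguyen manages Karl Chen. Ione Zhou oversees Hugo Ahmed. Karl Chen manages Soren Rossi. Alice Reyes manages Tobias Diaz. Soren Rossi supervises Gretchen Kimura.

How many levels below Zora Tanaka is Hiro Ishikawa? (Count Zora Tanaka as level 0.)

Chain from Hiro Ishikawa up to Zora Tanaka: Hiro Ishikawa → Rex Eriksson → Anika Kowalski → Zora Tanaka. That is 3 steps up, so Hiro Ishikawa is 3 levels below Zora Tanaka.

3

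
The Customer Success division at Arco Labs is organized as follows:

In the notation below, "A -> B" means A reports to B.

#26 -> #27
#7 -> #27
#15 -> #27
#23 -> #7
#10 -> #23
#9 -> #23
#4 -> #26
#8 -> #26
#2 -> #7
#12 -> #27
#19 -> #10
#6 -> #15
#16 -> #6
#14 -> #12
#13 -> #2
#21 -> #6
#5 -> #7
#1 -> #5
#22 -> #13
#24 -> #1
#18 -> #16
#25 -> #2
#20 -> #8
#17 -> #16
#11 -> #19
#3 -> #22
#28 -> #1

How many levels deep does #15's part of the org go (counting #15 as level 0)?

The longest chain under #15 runs #15 → #6 → #16 → #17, which is 3 levels below #15.

3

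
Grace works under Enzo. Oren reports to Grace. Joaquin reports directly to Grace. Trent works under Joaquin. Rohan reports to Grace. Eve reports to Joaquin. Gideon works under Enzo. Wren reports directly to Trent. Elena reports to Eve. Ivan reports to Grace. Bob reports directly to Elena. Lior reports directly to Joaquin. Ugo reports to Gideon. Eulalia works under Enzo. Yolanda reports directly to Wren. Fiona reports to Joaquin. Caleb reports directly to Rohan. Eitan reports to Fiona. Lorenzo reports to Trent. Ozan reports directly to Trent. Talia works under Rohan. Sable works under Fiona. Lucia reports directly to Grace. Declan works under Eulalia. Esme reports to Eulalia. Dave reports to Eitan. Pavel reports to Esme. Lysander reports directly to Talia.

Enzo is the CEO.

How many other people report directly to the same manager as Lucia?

4

Lucia reports to Grace. Grace's other direct reports are Oren, Joaquin, Rohan, Ivan — 4 peers.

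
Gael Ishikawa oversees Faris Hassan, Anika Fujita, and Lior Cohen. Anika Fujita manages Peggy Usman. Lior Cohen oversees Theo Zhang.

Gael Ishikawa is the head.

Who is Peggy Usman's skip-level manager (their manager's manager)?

Peggy Usman reports to Anika Fujita, and Anika Fujita reports to Gael Ishikawa. So Peggy Usman's skip-level manager is Gael Ishikawa.

Gael Ishikawa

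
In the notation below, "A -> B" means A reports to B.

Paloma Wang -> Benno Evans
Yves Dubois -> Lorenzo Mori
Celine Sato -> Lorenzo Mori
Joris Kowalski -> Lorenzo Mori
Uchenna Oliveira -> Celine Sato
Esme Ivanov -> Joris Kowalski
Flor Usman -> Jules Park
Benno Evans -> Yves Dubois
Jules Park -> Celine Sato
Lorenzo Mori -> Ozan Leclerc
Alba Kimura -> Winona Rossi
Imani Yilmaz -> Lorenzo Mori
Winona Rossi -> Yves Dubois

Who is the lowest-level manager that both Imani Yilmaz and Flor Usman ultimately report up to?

Lorenzo Mori

Imani Yilmaz's chain of managers is Lorenzo Mori, Ozan Leclerc. Flor Usman's chain of managers is Jules Park, Celine Sato, Lorenzo Mori, Ozan Leclerc. The first manager that appears in both chains is Lorenzo Mori.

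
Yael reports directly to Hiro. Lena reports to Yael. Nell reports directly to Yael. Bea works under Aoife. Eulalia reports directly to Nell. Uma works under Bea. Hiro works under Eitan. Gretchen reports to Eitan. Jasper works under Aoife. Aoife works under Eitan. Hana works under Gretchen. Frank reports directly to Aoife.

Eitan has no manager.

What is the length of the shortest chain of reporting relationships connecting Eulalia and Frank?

Eulalia is 4 levels below Eitan, and Frank is 2 levels below Eitan (their lowest common manager). The shortest path runs up from Eulalia to Eitan and back down to Frank: 4 + 2 = 6 links.

6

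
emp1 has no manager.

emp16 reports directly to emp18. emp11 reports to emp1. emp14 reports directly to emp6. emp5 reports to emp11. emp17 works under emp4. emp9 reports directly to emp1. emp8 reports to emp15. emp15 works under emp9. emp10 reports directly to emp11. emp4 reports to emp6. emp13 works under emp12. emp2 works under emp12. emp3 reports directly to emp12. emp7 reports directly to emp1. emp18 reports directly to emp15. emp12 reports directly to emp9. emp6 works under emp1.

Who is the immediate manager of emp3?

emp3 reports directly to emp12.

emp12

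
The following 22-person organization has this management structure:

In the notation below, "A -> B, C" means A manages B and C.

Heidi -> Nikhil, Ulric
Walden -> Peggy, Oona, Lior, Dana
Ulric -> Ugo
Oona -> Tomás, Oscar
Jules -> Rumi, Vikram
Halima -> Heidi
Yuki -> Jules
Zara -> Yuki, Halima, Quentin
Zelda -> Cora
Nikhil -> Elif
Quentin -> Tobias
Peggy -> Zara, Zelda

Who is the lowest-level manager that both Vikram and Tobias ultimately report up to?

Zara

Vikram's chain of managers is Jules, Yuki, Zara, Peggy, Walden. Tobias's chain of managers is Quentin, Zara, Peggy, Walden. The first manager that appears in both chains is Zara.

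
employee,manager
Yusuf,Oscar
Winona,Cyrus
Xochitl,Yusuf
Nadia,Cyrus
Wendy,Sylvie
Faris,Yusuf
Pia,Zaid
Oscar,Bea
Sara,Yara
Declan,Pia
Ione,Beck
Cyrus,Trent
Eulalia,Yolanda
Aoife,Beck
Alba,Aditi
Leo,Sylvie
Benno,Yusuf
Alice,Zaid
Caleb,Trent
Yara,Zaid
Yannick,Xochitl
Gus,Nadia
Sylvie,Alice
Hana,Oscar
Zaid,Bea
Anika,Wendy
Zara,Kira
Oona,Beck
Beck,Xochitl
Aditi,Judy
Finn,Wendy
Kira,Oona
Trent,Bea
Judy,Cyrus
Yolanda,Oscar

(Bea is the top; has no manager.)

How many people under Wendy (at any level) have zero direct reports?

2

The people in Wendy's organization with no one reporting to them are Anika, Finn. That is 2.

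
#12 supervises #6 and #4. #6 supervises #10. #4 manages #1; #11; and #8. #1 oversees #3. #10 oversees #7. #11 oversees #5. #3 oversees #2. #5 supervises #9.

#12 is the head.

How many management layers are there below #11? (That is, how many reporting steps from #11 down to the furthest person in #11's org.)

The longest chain under #11 runs #11 → #5 → #9, which is 2 levels below #11.

2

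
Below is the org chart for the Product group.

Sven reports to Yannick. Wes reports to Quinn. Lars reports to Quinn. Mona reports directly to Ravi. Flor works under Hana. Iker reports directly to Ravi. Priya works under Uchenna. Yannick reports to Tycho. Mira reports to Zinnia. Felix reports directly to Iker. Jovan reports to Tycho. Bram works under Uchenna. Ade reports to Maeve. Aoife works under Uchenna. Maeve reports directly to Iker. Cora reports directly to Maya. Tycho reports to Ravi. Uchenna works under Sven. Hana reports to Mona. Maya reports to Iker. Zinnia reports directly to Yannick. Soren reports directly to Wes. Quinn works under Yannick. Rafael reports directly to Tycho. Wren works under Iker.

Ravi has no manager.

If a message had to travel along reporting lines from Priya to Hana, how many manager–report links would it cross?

Priya is 5 levels below Ravi, and Hana is 2 levels below Ravi (their lowest common manager). The shortest path runs up from Priya to Ravi and back down to Hana: 5 + 2 = 7 links.

7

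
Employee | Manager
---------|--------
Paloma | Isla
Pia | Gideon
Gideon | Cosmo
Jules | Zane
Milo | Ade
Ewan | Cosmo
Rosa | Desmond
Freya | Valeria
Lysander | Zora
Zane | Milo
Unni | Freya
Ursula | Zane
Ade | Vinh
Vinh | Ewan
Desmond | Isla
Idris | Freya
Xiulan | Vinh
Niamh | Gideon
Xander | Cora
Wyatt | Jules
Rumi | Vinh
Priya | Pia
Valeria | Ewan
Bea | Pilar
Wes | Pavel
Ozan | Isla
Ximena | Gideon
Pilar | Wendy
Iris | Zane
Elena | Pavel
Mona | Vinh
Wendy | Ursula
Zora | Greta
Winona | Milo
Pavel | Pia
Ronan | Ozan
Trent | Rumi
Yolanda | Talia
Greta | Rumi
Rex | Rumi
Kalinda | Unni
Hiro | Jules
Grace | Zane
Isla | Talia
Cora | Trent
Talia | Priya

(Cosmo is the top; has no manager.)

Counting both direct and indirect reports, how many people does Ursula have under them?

3

Ursula directly manages Wendy. Under Wendy: Pilar, Bea (2). That's 3 in total.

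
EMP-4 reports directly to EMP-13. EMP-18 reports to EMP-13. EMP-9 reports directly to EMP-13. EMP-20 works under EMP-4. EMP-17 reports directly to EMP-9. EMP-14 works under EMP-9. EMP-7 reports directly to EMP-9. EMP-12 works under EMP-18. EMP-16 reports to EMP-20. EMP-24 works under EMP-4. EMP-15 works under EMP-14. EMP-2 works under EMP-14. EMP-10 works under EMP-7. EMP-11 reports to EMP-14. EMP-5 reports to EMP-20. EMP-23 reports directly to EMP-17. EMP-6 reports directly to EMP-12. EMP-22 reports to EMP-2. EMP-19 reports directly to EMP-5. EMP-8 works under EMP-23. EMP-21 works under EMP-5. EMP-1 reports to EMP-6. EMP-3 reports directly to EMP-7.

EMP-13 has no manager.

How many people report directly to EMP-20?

2

EMP-20 directly manages EMP-16, EMP-5. That is 2 direct reports.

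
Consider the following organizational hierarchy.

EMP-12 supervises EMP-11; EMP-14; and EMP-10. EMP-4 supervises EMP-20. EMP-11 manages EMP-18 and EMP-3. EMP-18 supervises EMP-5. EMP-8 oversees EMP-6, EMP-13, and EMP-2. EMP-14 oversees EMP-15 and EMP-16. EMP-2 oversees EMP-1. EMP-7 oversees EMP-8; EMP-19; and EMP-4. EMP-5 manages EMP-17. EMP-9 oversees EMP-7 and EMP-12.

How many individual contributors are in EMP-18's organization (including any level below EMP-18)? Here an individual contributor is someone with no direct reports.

The only person in EMP-18's organization with no one reporting to them is EMP-17. That is 1.

1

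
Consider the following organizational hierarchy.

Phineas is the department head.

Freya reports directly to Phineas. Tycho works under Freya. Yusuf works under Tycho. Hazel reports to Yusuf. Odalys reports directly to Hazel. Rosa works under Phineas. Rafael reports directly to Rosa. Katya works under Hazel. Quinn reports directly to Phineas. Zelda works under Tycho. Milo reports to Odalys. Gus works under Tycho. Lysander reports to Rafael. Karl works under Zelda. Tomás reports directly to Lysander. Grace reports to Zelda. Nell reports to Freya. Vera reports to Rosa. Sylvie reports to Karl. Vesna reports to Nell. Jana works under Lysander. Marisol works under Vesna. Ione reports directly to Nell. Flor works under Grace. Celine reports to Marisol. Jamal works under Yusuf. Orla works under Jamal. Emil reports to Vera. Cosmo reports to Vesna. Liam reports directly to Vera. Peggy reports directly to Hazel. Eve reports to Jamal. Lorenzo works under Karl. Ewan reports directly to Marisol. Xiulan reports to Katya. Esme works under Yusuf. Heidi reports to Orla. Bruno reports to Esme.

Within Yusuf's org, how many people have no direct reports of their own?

The people in Yusuf's organization with no one reporting to them are Bruno, Eve, Heidi, Peggy, Xiulan, Milo. That is 6.

6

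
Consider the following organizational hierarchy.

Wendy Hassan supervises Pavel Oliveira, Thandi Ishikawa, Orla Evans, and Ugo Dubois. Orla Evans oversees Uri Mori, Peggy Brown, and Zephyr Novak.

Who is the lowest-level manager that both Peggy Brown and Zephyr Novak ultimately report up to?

Orla Evans

Peggy Brown's chain of managers is Orla Evans, Wendy Hassan. Zephyr Novak's chain of managers is Orla Evans, Wendy Hassan. The first manager that appears in both chains is Orla Evans.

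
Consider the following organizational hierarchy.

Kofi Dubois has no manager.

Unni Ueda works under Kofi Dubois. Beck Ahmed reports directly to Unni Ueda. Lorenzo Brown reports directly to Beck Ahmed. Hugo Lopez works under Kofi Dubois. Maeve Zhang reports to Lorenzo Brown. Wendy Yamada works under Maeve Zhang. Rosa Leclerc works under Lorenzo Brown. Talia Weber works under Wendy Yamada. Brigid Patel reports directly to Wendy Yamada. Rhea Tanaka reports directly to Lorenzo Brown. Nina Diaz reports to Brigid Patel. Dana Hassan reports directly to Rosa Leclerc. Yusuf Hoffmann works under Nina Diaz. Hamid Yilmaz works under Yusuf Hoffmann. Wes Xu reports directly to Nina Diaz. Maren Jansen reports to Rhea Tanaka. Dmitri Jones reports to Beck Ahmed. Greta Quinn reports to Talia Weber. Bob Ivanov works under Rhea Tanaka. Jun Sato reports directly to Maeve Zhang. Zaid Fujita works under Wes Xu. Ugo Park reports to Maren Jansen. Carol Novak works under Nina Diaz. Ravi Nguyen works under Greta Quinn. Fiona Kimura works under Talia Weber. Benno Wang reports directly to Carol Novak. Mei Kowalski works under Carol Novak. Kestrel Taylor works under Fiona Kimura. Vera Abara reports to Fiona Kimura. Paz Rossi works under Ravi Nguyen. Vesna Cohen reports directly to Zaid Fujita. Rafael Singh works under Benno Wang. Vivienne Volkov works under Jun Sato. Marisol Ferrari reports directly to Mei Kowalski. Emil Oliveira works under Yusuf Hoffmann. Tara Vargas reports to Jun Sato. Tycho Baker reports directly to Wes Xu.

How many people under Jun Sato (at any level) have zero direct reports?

The people in Jun Sato's organization with no one reporting to them are Tara Vargas, Vivienne Volkov. That is 2.

2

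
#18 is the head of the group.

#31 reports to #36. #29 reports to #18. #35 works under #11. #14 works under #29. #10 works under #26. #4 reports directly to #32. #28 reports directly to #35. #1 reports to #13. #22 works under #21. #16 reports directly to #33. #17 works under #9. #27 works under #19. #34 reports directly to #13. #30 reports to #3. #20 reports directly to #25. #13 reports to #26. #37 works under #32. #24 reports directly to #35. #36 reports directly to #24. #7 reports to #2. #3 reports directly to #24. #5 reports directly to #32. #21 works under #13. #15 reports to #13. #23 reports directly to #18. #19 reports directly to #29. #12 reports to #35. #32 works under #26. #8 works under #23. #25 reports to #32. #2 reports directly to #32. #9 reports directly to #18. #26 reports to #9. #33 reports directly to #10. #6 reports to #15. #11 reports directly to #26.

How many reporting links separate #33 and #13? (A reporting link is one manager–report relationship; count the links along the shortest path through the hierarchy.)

3

#33 is 2 levels below #26, and #13 is 1 level below #26 (their lowest common manager). The shortest path runs up from #33 to #26 and back down to #13: 2 + 1 = 3 links.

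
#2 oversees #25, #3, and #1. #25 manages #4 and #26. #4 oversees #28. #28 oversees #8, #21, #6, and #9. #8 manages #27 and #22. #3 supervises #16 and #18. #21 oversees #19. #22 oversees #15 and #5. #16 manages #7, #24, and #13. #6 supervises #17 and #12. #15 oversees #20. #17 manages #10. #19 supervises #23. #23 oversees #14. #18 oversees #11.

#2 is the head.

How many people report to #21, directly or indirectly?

3

#21 directly manages #19. Under #19: #23, #14 (2). That's 3 in total.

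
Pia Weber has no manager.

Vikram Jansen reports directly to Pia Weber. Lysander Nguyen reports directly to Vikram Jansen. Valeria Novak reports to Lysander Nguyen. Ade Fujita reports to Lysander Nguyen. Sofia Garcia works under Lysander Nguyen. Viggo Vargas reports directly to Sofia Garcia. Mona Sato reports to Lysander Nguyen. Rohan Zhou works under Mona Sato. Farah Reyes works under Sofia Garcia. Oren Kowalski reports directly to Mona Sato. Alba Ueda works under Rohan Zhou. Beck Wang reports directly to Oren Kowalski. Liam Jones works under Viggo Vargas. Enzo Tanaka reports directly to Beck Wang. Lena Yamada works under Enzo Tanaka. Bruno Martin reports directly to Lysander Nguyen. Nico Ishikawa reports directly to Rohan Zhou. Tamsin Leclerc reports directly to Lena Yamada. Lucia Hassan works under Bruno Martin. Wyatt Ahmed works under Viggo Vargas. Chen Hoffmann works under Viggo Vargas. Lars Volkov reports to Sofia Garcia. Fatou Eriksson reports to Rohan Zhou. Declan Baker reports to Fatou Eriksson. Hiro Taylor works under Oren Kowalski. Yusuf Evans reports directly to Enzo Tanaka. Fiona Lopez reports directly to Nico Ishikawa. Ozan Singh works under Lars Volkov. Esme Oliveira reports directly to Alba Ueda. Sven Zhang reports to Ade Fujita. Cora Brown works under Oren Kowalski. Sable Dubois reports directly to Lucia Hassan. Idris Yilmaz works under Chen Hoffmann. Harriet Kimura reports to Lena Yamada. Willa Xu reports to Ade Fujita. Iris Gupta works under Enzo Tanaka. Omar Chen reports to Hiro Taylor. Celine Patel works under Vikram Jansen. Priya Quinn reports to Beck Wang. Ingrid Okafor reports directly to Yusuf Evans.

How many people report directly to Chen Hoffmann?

Chen Hoffmann directly manages Idris Yilmaz. That is 1 direct report.

1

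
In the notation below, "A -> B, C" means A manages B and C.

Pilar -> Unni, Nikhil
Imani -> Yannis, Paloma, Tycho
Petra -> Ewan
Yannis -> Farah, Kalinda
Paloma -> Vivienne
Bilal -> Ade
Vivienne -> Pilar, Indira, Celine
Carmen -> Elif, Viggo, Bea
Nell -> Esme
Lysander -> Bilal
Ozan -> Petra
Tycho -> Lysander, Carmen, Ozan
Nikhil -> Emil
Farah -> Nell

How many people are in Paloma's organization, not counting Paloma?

Paloma directly manages Vivienne. Under Vivienne: Celine, Indira, Pilar, Nikhil, Emil, Unni (6). That's 7 in total.

7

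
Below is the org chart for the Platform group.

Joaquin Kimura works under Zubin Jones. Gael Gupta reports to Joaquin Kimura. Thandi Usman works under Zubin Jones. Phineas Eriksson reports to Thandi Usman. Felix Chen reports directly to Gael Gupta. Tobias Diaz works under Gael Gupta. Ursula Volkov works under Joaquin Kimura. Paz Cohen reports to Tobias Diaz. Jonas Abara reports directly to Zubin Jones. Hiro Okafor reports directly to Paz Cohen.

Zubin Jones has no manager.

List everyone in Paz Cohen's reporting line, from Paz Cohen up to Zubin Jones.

Paz Cohen reports to Tobias Diaz. Tobias Diaz reports to Gael Gupta. Gael Gupta reports to Joaquin Kimura. Joaquin Kimura reports to Zubin Jones. Zubin Jones is at the top.

Paz Cohen -> Tobias Diaz -> Gael Gupta -> Joaquin Kimura -> Zubin Jones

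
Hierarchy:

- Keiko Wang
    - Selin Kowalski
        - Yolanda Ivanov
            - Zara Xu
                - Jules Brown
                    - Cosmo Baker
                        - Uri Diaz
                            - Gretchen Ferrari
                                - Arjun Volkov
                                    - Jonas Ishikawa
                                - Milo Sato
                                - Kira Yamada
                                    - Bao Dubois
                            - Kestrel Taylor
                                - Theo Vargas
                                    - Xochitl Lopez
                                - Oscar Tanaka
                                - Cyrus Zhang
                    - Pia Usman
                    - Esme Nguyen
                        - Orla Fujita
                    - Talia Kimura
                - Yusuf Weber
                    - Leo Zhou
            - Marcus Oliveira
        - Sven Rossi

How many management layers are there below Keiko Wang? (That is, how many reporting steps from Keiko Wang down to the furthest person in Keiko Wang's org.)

9

The longest chain under Keiko Wang runs Keiko Wang → Selin Kowalski → Yolanda Ivanov → Zara Xu → Jules Brown → Cosmo Baker → Uri Diaz → Kestrel Taylor → Theo Vargas → Xochitl Lopez, which is 9 levels below Keiko Wang.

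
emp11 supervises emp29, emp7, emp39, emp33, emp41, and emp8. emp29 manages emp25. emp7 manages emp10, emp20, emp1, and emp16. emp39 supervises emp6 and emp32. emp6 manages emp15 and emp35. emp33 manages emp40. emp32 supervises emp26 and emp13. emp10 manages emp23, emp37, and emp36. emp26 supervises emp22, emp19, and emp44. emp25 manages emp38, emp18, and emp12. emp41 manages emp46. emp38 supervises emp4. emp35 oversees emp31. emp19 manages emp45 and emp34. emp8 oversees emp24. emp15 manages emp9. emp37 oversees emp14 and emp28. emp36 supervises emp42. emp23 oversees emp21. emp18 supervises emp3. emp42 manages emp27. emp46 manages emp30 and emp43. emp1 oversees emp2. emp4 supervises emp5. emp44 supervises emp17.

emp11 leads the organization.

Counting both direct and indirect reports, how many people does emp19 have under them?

2

emp19 directly manages emp34, emp45. emp34 has no reports. emp45 has no reports. So emp19's organization is 2 direct reports plus everyone under them: 1 + 1 = 2.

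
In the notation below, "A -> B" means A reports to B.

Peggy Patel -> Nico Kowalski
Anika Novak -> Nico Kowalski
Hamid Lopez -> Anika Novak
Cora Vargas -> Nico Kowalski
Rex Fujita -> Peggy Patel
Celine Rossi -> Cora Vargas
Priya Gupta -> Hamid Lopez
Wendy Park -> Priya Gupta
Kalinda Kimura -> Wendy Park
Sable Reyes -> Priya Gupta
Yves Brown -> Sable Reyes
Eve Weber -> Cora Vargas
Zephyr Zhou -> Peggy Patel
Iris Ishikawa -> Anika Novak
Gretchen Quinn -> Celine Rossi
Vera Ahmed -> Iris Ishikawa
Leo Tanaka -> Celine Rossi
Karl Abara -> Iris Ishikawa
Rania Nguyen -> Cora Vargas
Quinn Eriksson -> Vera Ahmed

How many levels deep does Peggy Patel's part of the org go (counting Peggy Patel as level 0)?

1

The longest chain under Peggy Patel runs Peggy Patel → Zephyr Zhou, which is 1 level below Peggy Patel.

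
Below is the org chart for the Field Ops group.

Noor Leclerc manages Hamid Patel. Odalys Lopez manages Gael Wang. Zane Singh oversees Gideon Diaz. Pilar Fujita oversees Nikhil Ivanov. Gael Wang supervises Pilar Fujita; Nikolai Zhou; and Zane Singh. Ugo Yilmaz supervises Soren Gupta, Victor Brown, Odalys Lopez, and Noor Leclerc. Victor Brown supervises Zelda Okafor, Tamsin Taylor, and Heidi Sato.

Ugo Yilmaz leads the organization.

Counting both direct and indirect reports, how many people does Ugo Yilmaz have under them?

Ugo Yilmaz directly manages Noor Leclerc, Victor Brown, Odalys Lopez, Soren Gupta. Under Noor Leclerc: Hamid Patel (1). Under Victor Brown: Heidi Sato, Zelda Okafor, Tamsin Taylor (3). Under Odalys Lopez: Gael Wang, Nikolai Zhou, Zane Singh, Gideon Diaz, Pilar Fujita, Nikhil Ivanov (6). Soren Gupta has no reports. So Ugo Yilmaz's organization is 4 direct reports plus everyone under them: 2 + 4 + 7 + 1 = 14.

14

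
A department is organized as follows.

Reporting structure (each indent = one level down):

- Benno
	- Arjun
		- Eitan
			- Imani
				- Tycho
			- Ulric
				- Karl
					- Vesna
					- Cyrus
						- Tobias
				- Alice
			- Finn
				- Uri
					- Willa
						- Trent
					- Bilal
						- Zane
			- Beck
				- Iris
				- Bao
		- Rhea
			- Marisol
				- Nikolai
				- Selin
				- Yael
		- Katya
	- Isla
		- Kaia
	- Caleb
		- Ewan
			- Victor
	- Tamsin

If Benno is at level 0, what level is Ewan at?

Chain from Ewan up to Benno: Ewan → Caleb → Benno. That is 2 steps up, so Ewan is 2 levels below Benno.

2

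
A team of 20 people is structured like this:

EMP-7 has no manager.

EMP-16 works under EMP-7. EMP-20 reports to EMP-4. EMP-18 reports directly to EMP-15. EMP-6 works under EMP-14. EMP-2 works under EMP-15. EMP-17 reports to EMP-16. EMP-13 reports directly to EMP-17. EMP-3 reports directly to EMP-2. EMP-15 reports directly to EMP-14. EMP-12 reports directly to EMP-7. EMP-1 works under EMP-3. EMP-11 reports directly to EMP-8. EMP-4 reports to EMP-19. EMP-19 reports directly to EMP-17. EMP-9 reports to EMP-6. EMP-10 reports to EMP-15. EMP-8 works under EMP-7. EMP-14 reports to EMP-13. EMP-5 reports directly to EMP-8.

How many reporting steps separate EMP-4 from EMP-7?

Chain from EMP-4 up to EMP-7: EMP-4 → EMP-19 → EMP-17 → EMP-16 → EMP-7. That is 4 steps up, so EMP-4 is 4 levels below EMP-7.

4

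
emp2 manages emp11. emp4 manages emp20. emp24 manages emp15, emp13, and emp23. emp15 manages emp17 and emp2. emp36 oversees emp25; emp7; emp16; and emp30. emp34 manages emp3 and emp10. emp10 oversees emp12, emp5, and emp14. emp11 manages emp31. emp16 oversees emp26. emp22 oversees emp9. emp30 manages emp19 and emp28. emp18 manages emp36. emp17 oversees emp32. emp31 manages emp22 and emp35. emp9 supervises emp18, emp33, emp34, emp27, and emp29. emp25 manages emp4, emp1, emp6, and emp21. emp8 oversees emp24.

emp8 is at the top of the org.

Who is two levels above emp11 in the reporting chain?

emp15

emp11 reports to emp2, and emp2 reports to emp15. So emp11's skip-level manager is emp15.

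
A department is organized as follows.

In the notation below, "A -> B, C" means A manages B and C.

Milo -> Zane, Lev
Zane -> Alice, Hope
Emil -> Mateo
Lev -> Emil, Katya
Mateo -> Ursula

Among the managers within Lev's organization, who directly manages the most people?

Lev

Direct-report counts within Lev's organization: Lev has 2; Emil has 1; Mateo has 1. The largest is 2, held by Lev.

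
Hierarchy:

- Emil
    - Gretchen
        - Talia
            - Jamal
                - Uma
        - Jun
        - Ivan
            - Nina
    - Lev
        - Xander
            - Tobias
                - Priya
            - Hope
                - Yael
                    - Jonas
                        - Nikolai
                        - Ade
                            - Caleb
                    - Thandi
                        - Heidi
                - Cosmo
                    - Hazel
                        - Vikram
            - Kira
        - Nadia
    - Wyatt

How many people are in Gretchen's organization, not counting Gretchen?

6

Gretchen directly manages Talia, Jun, Ivan. Under Talia: Jamal, Uma (2). Jun has no reports. Under Ivan: Nina (1). So Gretchen's organization is 3 direct reports plus everyone under them: 3 + 1 + 2 = 6.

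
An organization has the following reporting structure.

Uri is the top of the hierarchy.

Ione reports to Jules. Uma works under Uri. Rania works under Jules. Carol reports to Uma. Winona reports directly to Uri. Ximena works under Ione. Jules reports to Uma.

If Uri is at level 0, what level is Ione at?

Chain from Ione up to Uri: Ione → Jules → Uma → Uri. That is 3 steps up, so Ione is 3 levels below Uri.

3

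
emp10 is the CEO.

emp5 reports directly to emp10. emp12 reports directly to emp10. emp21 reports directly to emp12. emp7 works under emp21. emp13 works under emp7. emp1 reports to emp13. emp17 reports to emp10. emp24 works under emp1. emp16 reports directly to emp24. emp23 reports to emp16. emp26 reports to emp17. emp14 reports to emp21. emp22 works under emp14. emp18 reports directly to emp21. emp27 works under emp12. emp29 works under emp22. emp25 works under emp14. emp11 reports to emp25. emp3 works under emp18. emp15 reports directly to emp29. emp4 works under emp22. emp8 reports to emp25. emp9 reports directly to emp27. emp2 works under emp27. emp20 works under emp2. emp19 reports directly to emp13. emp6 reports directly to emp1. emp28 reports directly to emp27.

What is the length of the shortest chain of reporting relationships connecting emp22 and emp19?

5

emp22 is 2 levels below emp21, and emp19 is 3 levels below emp21 (their lowest common manager). The shortest path runs up from emp22 to emp21 and back down to emp19: 2 + 3 = 5 links.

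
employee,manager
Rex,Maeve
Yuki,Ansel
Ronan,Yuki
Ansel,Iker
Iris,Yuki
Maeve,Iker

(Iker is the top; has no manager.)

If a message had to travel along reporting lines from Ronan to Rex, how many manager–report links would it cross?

Ronan is 3 levels below Iker, and Rex is 2 levels below Iker (their lowest common manager). The shortest path runs up from Ronan to Iker and back down to Rex: 3 + 2 = 5 links.

5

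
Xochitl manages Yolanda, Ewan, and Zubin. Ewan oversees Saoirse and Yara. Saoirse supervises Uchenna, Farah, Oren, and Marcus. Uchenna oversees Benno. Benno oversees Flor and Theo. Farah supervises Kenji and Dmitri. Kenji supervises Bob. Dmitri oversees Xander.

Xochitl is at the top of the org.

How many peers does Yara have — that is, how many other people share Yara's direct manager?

Yara reports to Ewan. Ewan's other direct reports are Saoirse — 1 peer.

1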